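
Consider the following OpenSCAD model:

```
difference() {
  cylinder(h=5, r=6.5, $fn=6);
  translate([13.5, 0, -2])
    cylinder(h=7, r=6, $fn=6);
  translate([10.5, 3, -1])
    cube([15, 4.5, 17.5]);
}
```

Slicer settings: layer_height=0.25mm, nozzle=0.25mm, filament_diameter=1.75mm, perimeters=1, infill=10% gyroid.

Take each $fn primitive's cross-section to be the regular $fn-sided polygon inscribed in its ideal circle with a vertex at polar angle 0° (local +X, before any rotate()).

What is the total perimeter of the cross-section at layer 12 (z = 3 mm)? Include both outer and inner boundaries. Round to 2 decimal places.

At z = 3 mm: the r=6.5 cylinder gives a regular 6-gon of circumradius 6.5 (constant along its height) (perimeter = 2·6·6.500·sin(180°/6) = 39.00 mm); the r=6 cylinder at (13.5, 0) gives a regular 6-gon of circumradius 6 (constant along its height) (perimeter = 2·6·6.000·sin(180°/6) = 36.00 mm); the cube at (10.5, 3) is present — its section is the full 15×4.5 rectangle (perimeter 39.00 mm); Taking the first minus the rest: starting from the r=6.5 cylinder, the r=6 cylinder at (13.5, 0) misses the remaining region (no effect); the 15×4.5 cube at (10.5, 3) misses the remaining region (no effect) — boundary = 39.00 mm. Overall, the cross-section is a single solid region. Total boundary length (outer) = 39.00 mm.

39.00 mm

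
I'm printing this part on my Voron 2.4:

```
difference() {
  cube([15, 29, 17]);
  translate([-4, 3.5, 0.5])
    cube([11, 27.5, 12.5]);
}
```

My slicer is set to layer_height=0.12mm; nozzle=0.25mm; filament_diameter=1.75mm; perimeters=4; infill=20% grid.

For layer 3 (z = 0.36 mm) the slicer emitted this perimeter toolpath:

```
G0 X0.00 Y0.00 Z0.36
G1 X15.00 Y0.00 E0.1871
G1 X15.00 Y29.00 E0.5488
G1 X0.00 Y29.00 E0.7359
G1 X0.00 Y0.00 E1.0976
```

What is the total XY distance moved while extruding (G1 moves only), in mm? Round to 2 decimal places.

Sum the Euclidean lengths of each G1 segment: total = 88.00 mm.

88.00 mm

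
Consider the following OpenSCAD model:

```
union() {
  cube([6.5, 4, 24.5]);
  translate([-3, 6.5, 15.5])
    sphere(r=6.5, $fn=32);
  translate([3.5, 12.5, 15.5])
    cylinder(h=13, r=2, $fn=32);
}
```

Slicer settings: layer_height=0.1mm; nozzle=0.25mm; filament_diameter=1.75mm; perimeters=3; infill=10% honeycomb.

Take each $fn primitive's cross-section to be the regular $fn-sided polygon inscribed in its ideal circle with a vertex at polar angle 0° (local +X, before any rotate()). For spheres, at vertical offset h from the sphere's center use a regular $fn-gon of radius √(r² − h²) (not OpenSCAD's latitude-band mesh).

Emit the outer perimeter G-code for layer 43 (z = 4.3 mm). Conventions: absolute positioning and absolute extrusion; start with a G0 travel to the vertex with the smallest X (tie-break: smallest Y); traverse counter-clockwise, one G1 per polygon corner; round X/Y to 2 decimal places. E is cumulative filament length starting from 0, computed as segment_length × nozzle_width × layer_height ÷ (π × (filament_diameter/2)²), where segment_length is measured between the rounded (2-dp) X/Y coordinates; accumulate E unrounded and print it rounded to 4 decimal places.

At z = 4.3 mm: the cube is present — its section is the full 6.5×4 rectangle; the sphere at (-3, 6.5) is absent (|z−center|=11.200 > r=6.5); the cylinder at (3.5, 12.5) does not reach this height (z outside [15.5, 28.5]); Combining (union): only the 6.5×4 cube is present, so the union is just that shape — 1 connected region. The outline is a single polygon with 4 vertices. Extrusion per mm of travel: 0.25 × 0.1 / (π × 0.875²) = 0.010394. Accumulating E over each segment gives final E = 0.2183.

G0 X0.00 Y0.00 Z4.30
G1 X6.50 Y0.00 E0.0676
G1 X6.50 Y4.00 E0.1091
G1 X0.00 Y4.00 E0.1767
G1 X0.00 Y0.00 E0.2183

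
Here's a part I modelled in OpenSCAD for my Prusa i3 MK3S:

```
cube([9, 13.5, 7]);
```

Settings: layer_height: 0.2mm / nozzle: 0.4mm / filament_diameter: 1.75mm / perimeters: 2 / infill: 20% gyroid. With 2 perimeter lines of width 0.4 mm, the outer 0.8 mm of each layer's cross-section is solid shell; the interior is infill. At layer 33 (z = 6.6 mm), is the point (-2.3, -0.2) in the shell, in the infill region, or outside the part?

outside

At z = 6.6 mm: the cube is present — its section is the full 9×13.5 rectangle. Overall, the cross-section is a single solid region. The nearest boundary edge runs (0.00, 0.00)→(9.00, 0.00); distance from the point to it = 2.31 mm. The point is not inside any of the regions above, so it lies outside the cross-section (2.31 mm from the nearest boundary).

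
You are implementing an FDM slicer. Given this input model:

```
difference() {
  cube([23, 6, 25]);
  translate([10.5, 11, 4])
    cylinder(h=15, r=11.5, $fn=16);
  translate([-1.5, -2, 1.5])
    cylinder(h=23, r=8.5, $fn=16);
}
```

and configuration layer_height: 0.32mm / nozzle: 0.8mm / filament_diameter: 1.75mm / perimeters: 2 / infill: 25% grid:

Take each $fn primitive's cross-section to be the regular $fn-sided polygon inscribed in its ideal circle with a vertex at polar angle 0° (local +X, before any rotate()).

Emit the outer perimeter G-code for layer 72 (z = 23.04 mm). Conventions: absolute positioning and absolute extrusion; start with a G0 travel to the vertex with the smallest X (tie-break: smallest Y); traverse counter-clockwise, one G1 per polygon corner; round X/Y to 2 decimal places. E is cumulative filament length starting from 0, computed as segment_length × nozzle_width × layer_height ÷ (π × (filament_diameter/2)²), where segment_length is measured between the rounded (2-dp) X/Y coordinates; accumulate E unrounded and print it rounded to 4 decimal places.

G0 X1.01 Y6.00 Z23.04
G1 X1.75 Y5.85 E0.0804
G1 X4.51 Y4.01 E0.4334
G1 X6.35 Y1.25 E0.7865
G1 X6.60 Y0.00 E0.9221
G1 X23.00 Y0.00 E2.6676
G1 X23.00 Y6.00 E3.3062
G1 X1.01 Y6.00 E5.6467

At z = 23.04 mm: the 23×6 cube contributes its full rectangle; the cylinder at (10.5, 11) is absent (z outside [4, 19]); the r=8.5 cylinder at (-1.5, -2) gives a regular 16-gon of circumradius 8.5 (constant along its height); After the difference (first − rest): starting from the 23×6 cube, the r=8.5 cylinder at (-1.5, -2) partially overlaps it — only the 29.07 mm² overlap (of its 221.19 mm²) is removed, clipping the outline — 1 connected region. The outline is a single polygon with 7 vertices. Extrusion per mm of travel: 0.8 × 0.32 / (π × 0.875²) = 0.106432. Accumulating E over each segment gives final E = 5.6467.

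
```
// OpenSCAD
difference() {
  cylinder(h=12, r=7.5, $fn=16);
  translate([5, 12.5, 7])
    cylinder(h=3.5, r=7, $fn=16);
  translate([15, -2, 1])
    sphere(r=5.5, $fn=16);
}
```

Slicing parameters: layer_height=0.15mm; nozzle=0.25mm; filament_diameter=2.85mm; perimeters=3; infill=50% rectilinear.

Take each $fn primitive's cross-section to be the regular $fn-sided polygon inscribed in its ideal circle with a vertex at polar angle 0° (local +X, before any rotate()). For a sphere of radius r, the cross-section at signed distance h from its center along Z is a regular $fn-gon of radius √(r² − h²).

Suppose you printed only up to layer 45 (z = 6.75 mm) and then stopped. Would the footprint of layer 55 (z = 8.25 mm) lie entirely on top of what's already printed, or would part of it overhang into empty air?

entirely on top

Compare the two slices. At z = 6.75: the r=7.5 cylinder contributes a regular 16-gon of circumradius 7.5 (area = (16/2)·7.500²·sin(360°/16) = 172.21 mm²); the cylinder at (5, 12.5) does not reach this height (z outside [7, 10.5]); the sphere at (15, -2) does not reach this height (|z−center|=5.750 > r=5.5); After the difference (first − rest): none of the subtracted shapes is present at this height, so the r=7.5 cylinder is unchanged — area = 172.21 mm². At z = 8.25: the cylinder: section is a regular 16-gon, circumradius r=7.5 (area = (16/2)·7.500²·sin(360°/16) = 172.21 mm²); the cylinder at (5, 12.5): section is a regular 16-gon, circumradius r=7 (area = (16/2)·7.000²·sin(360°/16) = 150.01 mm²); the sphere at (15, -2) is not intersected at this z (|z−center|=7.250 > r=5.5); Taking the first minus the rest: starting from the r=7.5 cylinder (172.21 mm²), the r=7 cylinder at (5, 12.5) partially overlaps it — only the 2.71 mm² overlap (of its 150.01 mm²) is removed, clipping the outline — area = 169.50 mm². Checking containment: the cross-section at z = 8.25 is a subset of the cross-section at z = 6.75.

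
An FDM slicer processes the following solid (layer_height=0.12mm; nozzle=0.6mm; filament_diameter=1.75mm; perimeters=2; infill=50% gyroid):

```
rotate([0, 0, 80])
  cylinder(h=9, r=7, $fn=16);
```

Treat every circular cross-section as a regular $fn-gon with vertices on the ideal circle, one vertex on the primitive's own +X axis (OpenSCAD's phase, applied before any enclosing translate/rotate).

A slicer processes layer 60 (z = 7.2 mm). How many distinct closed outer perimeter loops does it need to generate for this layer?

1

At z = 7.2 mm: the cylinder: section is a regular 16-gon, circumradius r=7; (rotated 80° about Z; rotation is an isometry so areas/perimeters/island counts are preserved). The result has 1 disconnected region.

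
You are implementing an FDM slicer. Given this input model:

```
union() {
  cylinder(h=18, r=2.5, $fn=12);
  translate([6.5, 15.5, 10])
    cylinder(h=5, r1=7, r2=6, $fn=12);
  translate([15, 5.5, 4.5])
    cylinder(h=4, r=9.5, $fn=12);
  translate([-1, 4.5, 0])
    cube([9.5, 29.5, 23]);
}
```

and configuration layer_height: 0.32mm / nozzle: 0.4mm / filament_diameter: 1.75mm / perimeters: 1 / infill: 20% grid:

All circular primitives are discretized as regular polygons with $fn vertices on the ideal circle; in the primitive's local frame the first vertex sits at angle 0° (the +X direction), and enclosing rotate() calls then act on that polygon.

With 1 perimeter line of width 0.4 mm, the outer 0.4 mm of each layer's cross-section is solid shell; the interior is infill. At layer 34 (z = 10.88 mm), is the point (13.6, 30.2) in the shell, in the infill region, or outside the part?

At z = 10.88 mm: the r=2.5 cylinder gives a regular 12-gon of circumradius 2.5 (constant along its height); the cone at (6.5, 15.5) contributes a regular 12-gon of circumradius 6.824 (interpolated between r1=7 and r2=6 at t=0.176); the cylinder at (15, 5.5) does not reach this height (z outside [4.5, 8.5]); the cube at (-1, 4.5) is present — its section is the full 9.5×29.5 rectangle; Taking the union: the regions partially overlap (shared area 96.07 mm²), so overlapping operands fuse into one piece — 2 connected regions. Overall, the cross-section has 2 separate islands. The nearest boundary edge runs (8.50, 34.00)→(8.50, 21.79); distance from the point to it = 5.10 mm. The point is not inside any of the regions above, so it lies outside the cross-section (5.10 mm from the nearest boundary).

outside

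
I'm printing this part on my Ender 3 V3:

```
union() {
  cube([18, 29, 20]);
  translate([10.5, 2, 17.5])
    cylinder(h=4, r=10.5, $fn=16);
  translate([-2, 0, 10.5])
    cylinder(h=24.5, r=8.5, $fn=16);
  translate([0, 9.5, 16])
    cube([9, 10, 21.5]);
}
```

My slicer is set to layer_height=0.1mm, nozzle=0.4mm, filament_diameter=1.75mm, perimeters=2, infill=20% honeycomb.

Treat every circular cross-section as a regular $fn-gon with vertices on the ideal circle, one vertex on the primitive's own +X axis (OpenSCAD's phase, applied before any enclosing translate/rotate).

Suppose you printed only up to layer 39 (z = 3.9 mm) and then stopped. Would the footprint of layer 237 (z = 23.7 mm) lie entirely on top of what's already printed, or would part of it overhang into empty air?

part overhangs

Compare the two slices. At z = 3.9: the 18×29 cube contributes its full rectangle (area 522.00 mm²); the cylinder at (10.5, 2) is absent (z outside [17.5, 21.5]); the cylinder at (-2, 0) is not intersected at this z (z outside [10.5, 35]); the cube at (0, 9.5) is not intersected at this z (z outside [16, 37.5]); Combining (union): only the 18×29 cube is present, so the union is just that shape — area = 522.00 mm². At z = 23.7: the cube does not reach this height (z outside [0, 20]); the cylinder at (10.5, 2) is not intersected at this z (z outside [17.5, 21.5]); the r=8.5 cylinder at (-2, 0) contributes a regular 16-gon of circumradius 8.5 (area = (16/2)·8.500²·sin(360°/16) = 221.19 mm²); the cube at (0, 9.5) (footprint 9×10) is included at this height (area 90.00 mm²); Taking the union: the 2 present regions are separate (no shared area or edge), so areas and boundary lengths simply add and each stays a separate island — area = 311.19 mm². Checking containment: at z = 23.7 the cross-section extends beyond the z = 3.9 cross-section by about 182.50 mm².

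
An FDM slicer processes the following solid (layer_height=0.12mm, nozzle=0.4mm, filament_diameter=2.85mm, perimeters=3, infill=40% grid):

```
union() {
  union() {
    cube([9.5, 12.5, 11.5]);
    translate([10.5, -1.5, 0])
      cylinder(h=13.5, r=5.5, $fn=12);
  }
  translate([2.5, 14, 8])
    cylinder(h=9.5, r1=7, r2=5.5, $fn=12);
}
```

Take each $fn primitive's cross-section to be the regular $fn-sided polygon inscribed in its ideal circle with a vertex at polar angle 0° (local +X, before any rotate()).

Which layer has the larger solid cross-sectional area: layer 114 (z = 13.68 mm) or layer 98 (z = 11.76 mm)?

Layer 114 (z = 13.68): the cube is absent (z outside [0, 11.5]); the cylinder at (10.5, -1.5) is absent (z outside [0, 13.5]); Merging all regions: nothing is present at this height; the cone at (2.5, 14) (r1=7→r2=5.5) has section circumradius 6.103 here — a regular 12-gon (area = (12/2)·6.103²·sin(360°/12) = 111.75 mm²); Merging all regions: only the cone at (2.5, 14) is present, so the union is just that shape — area = 111.75 mm². So its area = 111.75 mm². Layer 98 (z = 11.76): the cube does not reach this height (z outside [0, 11.5]); the r=5.5 cylinder at (10.5, -1.5) contributes a regular 12-gon of circumradius 5.5 (area = (12/2)·5.500²·sin(360°/12) = 90.75 mm²); Merging all regions: only the r=5.5 cylinder at (10.5, -1.5) is present, so the union is just that shape — area = 90.75 mm²; the cone at (2.5, 14): at t=0.396 of its height the radius interpolates to r₁+(r₂−r₁)t = 6.406, giving a regular 12-gon of that circumradius (area = (12/2)·6.406²·sin(360°/12) = 123.12 mm²); Taking the union: the 2 present regions are separate (no shared area or edge), so areas and boundary lengths simply add and each stays a separate island — area = 213.87 mm². So its area = 213.87 mm². Layer 98 is larger (213.87 vs 111.75 mm²).

layer 98 (z = 11.76 mm)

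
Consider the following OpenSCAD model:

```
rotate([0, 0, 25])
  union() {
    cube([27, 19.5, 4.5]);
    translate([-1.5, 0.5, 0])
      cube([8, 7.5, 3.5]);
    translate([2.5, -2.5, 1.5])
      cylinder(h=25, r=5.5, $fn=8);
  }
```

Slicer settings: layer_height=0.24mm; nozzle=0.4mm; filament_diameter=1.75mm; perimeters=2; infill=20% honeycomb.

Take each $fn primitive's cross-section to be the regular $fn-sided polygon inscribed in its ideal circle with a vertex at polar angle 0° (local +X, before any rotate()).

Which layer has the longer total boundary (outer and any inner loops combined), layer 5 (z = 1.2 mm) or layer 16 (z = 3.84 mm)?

Layer 5 (z = 1.2): the cube is present — its section is the full 27×19.5 rectangle (perimeter 93.00 mm); the 8×7.5 cube at (-1.5, 0.5) contributes its full rectangle (perimeter 31.00 mm); the cylinder at (2.5, -2.5) does not reach this height (z outside [1.5, 26.5]); Taking the union: the regions partially overlap (shared area 48.75 mm²), so the edge portions inside another operand are dropped and the merged outline is re-measured after clipping — boundary = 96.00 mm; (whole slice rotated 25° about Z — lengths, areas and connectivity unchanged). So its perimeter = 96.00 mm. Layer 16 (z = 3.84): the cube (footprint 27×19.5) is included at this height (perimeter 93.00 mm); the cube at (-1.5, 0.5) is not intersected at this z (z outside [0, 3.5]); the r=5.5 cylinder at (2.5, -2.5) contributes a regular 8-gon of circumradius 5.5 (perimeter = 2·8·5.500·sin(180°/8) = 33.68 mm); Taking the union: the regions partially overlap (shared area 15.14 mm²), so the edge portions inside another operand are dropped and the merged outline is re-measured after clipping — boundary = 109.33 mm; (rotated 25° about Z; rotation is an isometry so areas/perimeters/island counts are preserved). So its perimeter = 109.33 mm. Layer 16 is larger (109.33 vs 96.00 mm).

layer 16 (z = 3.84 mm)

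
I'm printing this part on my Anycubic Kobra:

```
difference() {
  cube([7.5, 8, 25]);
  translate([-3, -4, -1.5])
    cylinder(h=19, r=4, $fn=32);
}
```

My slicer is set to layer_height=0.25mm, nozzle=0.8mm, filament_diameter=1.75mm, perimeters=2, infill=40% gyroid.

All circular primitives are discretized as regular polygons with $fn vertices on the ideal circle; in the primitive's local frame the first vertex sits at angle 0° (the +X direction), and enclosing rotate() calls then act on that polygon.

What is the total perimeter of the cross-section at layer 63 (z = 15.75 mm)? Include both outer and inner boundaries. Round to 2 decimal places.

At z = 15.75 mm: the cube is present — its section is the full 7.5×8 rectangle (perimeter 31.00 mm); the cylinder at (-3, -4): section is a regular 32-gon, circumradius r=4 (perimeter = 2·32·4.000·sin(180°/32) = 25.09 mm); Taking the first minus the rest: starting from the 7.5×8 cube, the r=4 cylinder at (-3, -4) misses the remaining region (no effect) — boundary = 31.00 mm. Overall, the cross-section is a single solid region. Total boundary length (outer) = 31.00 mm.

31.00 mm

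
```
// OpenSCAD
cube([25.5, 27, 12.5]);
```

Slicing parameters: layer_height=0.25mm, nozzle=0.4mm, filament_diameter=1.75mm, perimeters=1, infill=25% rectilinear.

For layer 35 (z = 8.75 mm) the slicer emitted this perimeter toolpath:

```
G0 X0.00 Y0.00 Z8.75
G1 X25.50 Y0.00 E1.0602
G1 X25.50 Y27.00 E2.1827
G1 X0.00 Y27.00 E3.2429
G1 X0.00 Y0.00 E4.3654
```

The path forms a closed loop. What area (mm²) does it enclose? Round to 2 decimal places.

688.50 mm²

Apply the shoelace formula to the sequence of (X, Y) vertices; enclosed area = 688.50 mm².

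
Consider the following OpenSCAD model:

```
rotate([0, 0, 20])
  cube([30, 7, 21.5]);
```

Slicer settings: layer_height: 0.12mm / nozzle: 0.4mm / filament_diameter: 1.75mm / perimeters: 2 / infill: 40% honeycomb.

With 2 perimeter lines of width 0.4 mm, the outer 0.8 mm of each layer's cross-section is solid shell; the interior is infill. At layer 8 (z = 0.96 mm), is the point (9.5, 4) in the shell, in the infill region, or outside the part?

shell

At z = 0.96 mm: the cube (footprint 30×7) is included at this height; (whole slice rotated 20° about Z — lengths, areas and connectivity unchanged). Overall, the cross-section is a single solid region. Undo the 20° rotation: the query point maps to (10.295, 0.510) in the un-rotated model frame. The nearest boundary edge runs (0.00, 0.00)→(30.00, 0.00); distance from the point to it = 0.51 mm. The point is inside the cross-section, 0.51 mm from the nearest boundary — within the 0.8 mm shell band (2 × 0.4).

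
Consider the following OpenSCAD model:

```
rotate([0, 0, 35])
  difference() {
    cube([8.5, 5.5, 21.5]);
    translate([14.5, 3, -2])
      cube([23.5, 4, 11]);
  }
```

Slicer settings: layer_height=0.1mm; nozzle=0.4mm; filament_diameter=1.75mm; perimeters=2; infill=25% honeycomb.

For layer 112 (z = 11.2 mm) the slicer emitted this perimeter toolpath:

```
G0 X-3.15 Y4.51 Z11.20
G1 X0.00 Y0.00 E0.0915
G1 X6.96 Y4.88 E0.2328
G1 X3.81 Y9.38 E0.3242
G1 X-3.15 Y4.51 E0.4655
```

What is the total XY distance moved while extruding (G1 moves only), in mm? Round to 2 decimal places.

Sum the Euclidean lengths of each G1 segment: total = 27.99 mm.

27.99 mm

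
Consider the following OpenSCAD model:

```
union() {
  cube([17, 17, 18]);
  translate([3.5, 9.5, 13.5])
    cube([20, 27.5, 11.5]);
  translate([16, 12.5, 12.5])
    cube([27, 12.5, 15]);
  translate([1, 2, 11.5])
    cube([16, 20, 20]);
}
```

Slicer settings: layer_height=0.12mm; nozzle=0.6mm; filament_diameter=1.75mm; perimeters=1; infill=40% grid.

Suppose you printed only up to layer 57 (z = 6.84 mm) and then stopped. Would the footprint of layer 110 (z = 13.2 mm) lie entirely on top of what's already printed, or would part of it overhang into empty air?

Compare the two slices. At z = 6.84: the cube is present — its section is the full 17×17 rectangle (area 289.00 mm²); the cube at (3.5, 9.5) does not reach this height (z outside [13.5, 25]); the cube at (16, 12.5) is not intersected at this z (z outside [12.5, 27.5]); the cube at (1, 2) does not reach this height (z outside [11.5, 31.5]); Merging all regions: only the 17×17 cube is present, so the union is just that shape — area = 289.00 mm². At z = 13.2: the cube (footprint 17×17) is included at this height (area 289.00 mm²); the cube at (3.5, 9.5) is not intersected at this z (z outside [13.5, 25]); the 27×12.5 cube at (16, 12.5) contributes its full rectangle (area 337.50 mm²); the cube at (1, 2) is present — its section is the full 16×20 rectangle (area 320.00 mm²); Combining (union): the regions partially overlap — summed areas 946.50 mm² minus the doubly-counted overlap 249.50 mm² gives 697.00 mm² — area = 697.00 mm². Checking containment: at z = 13.2 the cross-section extends beyond the z = 6.84 cross-section by about 408.00 mm².

part overhangs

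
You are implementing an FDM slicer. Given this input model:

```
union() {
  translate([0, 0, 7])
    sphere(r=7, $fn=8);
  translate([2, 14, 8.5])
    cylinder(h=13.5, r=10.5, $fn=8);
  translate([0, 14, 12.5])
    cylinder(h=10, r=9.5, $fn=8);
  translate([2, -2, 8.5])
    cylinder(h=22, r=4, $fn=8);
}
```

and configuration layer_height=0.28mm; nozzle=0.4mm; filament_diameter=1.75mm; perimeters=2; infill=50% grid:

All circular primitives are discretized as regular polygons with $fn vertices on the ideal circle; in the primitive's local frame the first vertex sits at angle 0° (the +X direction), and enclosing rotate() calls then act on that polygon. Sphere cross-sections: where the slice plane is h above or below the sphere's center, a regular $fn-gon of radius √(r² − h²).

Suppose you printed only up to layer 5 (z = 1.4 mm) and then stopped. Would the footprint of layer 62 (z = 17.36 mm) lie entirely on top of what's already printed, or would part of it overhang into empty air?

part overhangs

Compare the two slices. At z = 1.4: the r=7 sphere slices to a regular 8-gon of circumradius 4.200 (√(r²−h²) with h=5.6 from center) (area = (8/2)·4.200²·sin(360°/8) = 49.89 mm²); the cylinder at (2, 14) is not intersected at this z (z outside [8.5, 22]); the cylinder at (0, 14) does not reach this height (z outside [12.5, 22.5]); the cylinder at (2, -2) does not reach this height (z outside [8.5, 30.5]); Merging all regions: only the r=7 sphere is present, so the union is just that shape — area = 49.89 mm². At z = 17.36: the sphere does not reach this height (|z−center|=10.360 > r=7); the cylinder at (2, 14): section is a regular 8-gon, circumradius r=10.5 (area = (8/2)·10.500²·sin(360°/8) = 311.83 mm²); the cylinder at (0, 14): section is a regular 8-gon, circumradius r=9.5 (area = (8/2)·9.500²·sin(360°/8) = 255.27 mm²); the r=4 cylinder at (2, -2) gives a regular 8-gon of circumradius 4 (constant along its height) (area = (8/2)·4.000²·sin(360°/8) = 45.25 mm²); Merging all regions: the regions partially overlap — summed areas 612.35 mm² minus the doubly-counted overlap 241.33 mm² gives 371.02 mm² — area = 371.02 mm². Checking containment: at z = 17.36 the cross-section extends beyond the z = 1.4 cross-section by about 345.03 mm².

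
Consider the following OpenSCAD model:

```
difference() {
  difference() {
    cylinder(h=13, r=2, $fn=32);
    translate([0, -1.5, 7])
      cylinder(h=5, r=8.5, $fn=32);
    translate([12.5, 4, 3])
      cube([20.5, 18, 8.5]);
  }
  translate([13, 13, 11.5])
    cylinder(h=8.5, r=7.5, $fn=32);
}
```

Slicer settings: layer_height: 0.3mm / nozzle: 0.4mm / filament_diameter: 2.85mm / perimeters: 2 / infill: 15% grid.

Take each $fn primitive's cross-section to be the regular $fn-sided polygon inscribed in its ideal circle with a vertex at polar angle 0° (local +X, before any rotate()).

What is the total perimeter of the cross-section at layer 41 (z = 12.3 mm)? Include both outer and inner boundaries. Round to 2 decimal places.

12.55 mm

At z = 12.3 mm: the cylinder: section is a regular 32-gon, circumradius r=2 (perimeter = 2·32·2.000·sin(180°/32) = 12.55 mm); the cylinder at (0, -1.5) is absent (z outside [7, 12]); the cube at (12.5, 4) is not intersected at this z (z outside [3, 11.5]); Subtracting the remaining from the first: none of the subtracted shapes is present at this height, so the r=2 cylinder is unchanged — boundary = 12.55 mm; the r=7.5 cylinder at (13, 13) gives a regular 32-gon of circumradius 7.5 (constant along its height) (perimeter = 2·32·7.500·sin(180°/32) = 47.05 mm); Taking the first minus the rest: starting from the result so far, the r=7.5 cylinder at (13, 13) misses the remaining region (no effect) — boundary = 12.55 mm. Overall, the cross-section is a single solid region. Total boundary length (outer) = 12.55 mm.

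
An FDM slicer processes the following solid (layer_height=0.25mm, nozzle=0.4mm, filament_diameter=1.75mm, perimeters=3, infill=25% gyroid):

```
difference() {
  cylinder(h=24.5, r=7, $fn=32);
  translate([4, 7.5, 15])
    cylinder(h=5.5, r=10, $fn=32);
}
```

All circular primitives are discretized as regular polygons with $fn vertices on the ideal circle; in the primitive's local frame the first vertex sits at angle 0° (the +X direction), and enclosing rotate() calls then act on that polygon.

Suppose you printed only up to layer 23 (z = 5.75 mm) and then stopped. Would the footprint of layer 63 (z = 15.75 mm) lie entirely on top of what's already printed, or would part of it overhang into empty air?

Compare the two slices. At z = 5.75: the r=7 cylinder gives a regular 32-gon of circumradius 7 (constant along its height) (area = (32/2)·7.000²·sin(360°/32) = 152.95 mm²); the cylinder at (4, 7.5) is absent (z outside [15, 20.5]); Taking the first minus the rest: none of the subtracted shapes is present at this height, so the r=7 cylinder is unchanged — area = 152.95 mm². At z = 15.75: the cylinder: section is a regular 32-gon, circumradius r=7 (area = (32/2)·7.000²·sin(360°/32) = 152.95 mm²); the r=10 cylinder at (4, 7.5) contributes a regular 32-gon of circumradius 10 (area = (32/2)·10.000²·sin(360°/32) = 312.14 mm²); Taking the first minus the rest: starting from the r=7 cylinder (152.95 mm²), the r=10 cylinder at (4, 7.5) partially overlaps it — only the 84.69 mm² overlap (of its 312.14 mm²) is removed, clipping the outline — area = 68.26 mm². Checking containment: the cross-section at z = 15.75 is a subset of the cross-section at z = 5.75.

entirely on top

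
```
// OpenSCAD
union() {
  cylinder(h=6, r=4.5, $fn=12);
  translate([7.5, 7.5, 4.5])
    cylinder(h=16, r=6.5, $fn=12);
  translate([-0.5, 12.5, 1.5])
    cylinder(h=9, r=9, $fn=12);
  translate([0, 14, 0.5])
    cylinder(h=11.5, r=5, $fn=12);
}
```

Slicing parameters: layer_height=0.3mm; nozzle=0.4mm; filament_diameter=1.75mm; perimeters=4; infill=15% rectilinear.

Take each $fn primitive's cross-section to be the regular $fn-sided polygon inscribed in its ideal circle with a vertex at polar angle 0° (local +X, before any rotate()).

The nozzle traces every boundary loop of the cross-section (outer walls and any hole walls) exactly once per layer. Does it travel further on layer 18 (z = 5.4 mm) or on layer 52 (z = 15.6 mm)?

Layer 18 (z = 5.4): the r=4.5 cylinder gives a regular 12-gon of circumradius 4.5 (constant along its height) (perimeter = 2·12·4.500·sin(180°/12) = 27.95 mm); the cylinder at (7.5, 7.5): section is a regular 12-gon, circumradius r=6.5 (perimeter = 2·12·6.500·sin(180°/12) = 40.38 mm); the r=9 cylinder at (-0.5, 12.5) gives a regular 12-gon of circumradius 9 (constant along its height) (perimeter = 2·12·9.000·sin(180°/12) = 55.90 mm); the r=5 cylinder at (0, 14) gives a regular 12-gon of circumradius 5 (constant along its height) (perimeter = 2·12·5.000·sin(180°/12) = 31.06 mm); Merging all regions: the regions partially overlap (shared area 123.14 mm²), so the edge portions inside another operand are dropped and the merged outline is re-measured after clipping — boundary (outer + 1 inner loop) = 84.65 mm. So its perimeter = 84.65 mm. Layer 52 (z = 15.6): the cylinder is absent (z outside [0, 6]); the r=6.5 cylinder at (7.5, 7.5) contributes a regular 12-gon of circumradius 6.5 (perimeter = 2·12·6.500·sin(180°/12) = 40.38 mm); the cylinder at (-0.5, 12.5) does not reach this height (z outside [1.5, 10.5]); the cylinder at (0, 14) is not intersected at this z (z outside [0.5, 12]); Combining (union): only the r=6.5 cylinder at (7.5, 7.5) is present, so the union is just that shape — boundary = 40.38 mm. So its perimeter = 40.38 mm. Layer 18 is larger (84.65 vs 40.38 mm).

layer 18 (z = 5.4 mm)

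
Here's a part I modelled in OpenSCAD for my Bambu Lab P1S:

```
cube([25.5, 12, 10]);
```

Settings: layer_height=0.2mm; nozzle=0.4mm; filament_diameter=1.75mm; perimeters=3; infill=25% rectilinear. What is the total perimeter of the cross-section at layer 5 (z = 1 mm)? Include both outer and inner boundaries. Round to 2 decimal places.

At z = 1 mm: the cube (footprint 25.5×12) is included at this height (perimeter 75.00 mm). Overall, the cross-section is a single solid region. Total boundary length (outer) = 75.00 mm.

75.00 mm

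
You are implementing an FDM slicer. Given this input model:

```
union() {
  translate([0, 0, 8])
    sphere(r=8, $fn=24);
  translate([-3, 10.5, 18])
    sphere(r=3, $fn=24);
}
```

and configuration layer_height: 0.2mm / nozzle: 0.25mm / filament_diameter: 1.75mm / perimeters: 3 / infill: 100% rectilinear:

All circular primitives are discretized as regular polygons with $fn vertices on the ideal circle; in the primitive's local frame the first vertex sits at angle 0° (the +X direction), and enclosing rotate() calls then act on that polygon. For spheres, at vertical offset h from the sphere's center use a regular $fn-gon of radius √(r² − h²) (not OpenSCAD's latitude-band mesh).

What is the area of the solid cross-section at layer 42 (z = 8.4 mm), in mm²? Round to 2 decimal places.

198.28 mm²

At z = 8.4 mm: the r=8 sphere slices to a regular 24-gon of circumradius 7.990 (√(r²−h²) with h=0.4 from center) (area = (24/2)·7.990²·sin(360°/24) = 198.28 mm²); the sphere at (-3, 10.5) is absent (|z−center|=9.600 > r=3); Combining (union): only the r=8 sphere is present, so the union is just that shape — area = 198.28 mm². Overall, the cross-section is a single solid region. Net area = 198.28 mm².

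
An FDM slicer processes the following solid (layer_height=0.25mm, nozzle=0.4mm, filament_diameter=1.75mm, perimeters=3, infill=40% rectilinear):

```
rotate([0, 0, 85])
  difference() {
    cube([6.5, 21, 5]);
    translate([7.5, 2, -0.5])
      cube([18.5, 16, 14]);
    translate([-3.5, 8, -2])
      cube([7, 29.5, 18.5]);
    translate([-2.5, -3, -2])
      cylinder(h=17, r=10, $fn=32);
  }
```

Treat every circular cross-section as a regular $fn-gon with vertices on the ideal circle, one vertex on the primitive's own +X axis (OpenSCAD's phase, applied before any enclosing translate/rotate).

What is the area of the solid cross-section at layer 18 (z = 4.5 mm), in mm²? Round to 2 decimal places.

59.92 mm²

At z = 4.5 mm: the cube (footprint 6.5×21) is included at this height (area 136.50 mm²); the cube at (7.5, 2) is present — its section is the full 18.5×16 rectangle (area 296.00 mm²); the 7×29.5 cube at (-3.5, 8) contributes its full rectangle (area 206.50 mm²); the r=10 cylinder at (-2.5, -3) gives a regular 32-gon of circumradius 10 (constant along its height) (area = (32/2)·10.000²·sin(360°/32) = 312.14 mm²); Taking the first minus the rest: starting from the 6.5×21 cube (136.50 mm²), the 18.5×16 cube at (7.5, 2) misses the remaining region (no effect); the 7×29.5 cube at (-3.5, 8) partially overlaps it — only the 45.50 mm² overlap (of its 206.50 mm²) is removed, clipping the outline; the r=10 cylinder at (-2.5, -3) partially overlaps it — only the 31.08 mm² overlap (of its 312.14 mm²) is removed, clipping the outline — area = 59.92 mm²; (whole slice rotated 85° about Z — lengths, areas and connectivity unchanged). Overall, the cross-section is a single solid region. Net area = 59.92 mm².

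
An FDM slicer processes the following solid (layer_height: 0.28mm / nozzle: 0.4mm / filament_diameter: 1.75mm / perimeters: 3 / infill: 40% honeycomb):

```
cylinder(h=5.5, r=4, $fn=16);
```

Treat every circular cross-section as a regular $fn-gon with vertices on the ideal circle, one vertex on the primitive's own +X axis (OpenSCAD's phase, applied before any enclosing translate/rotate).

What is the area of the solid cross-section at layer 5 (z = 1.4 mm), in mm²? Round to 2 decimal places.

At z = 1.4 mm: the r=4 cylinder gives a regular 16-gon of circumradius 4 (constant along its height) (area = (16/2)·4.000²·sin(360°/16) = 48.98 mm²). Overall, the cross-section is a single solid region. Net area = 48.98 mm².

48.98 mm²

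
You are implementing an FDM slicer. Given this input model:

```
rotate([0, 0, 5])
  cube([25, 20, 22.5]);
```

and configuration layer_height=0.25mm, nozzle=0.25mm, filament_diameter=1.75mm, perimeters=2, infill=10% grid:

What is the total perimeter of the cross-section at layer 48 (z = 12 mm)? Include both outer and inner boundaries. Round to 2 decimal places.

90.00 mm

At z = 12 mm: the cube (footprint 25×20) is included at this height (perimeter 90.00 mm); (rotated 5° about Z; rotation is an isometry so areas/perimeters/island counts are preserved). Overall, the cross-section is a single solid region. Total boundary length (outer) = 90.00 mm.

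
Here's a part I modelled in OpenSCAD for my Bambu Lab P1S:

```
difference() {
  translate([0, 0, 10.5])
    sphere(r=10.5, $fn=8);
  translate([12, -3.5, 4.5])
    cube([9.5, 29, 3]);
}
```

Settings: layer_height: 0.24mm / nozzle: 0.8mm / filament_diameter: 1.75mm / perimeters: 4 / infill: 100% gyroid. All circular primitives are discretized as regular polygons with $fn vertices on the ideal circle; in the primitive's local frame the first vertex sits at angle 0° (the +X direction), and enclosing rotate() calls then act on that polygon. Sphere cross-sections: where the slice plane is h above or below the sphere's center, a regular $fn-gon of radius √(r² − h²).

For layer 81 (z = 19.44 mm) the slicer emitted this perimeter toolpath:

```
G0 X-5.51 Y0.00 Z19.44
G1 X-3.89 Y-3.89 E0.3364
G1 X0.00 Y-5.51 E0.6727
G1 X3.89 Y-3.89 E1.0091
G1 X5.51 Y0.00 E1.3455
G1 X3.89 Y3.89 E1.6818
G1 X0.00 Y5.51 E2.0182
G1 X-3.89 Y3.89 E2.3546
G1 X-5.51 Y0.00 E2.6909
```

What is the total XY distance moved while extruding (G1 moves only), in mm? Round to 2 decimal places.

Sum the Euclidean lengths of each G1 segment: total = 33.71 mm.

33.71 mm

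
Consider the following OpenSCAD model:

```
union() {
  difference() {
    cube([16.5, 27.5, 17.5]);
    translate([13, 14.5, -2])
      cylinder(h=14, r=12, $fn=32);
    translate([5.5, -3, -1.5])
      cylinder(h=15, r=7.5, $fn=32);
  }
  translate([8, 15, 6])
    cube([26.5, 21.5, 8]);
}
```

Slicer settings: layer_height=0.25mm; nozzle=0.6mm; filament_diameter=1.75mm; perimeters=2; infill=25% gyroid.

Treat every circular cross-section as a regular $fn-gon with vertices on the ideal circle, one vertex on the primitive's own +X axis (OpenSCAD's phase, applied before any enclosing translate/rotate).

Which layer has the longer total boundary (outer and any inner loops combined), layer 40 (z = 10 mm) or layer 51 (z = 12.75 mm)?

layer 40 (z = 10 mm)

Layer 40 (z = 10): the cube is present — its section is the full 16.5×27.5 rectangle (perimeter 88.00 mm); the cylinder at (13, 14.5): section is a regular 32-gon, circumradius r=12 (perimeter = 2·32·12.000·sin(180°/32) = 75.28 mm); the r=7.5 cylinder at (5.5, -3) contributes a regular 32-gon of circumradius 7.5 (perimeter = 2·32·7.500·sin(180°/32) = 47.05 mm); After the difference (first − rest): starting from the 16.5×27.5 cube, the r=12 cylinder at (13, 14.5) partially overlaps it — only the 307.26 mm² overlap (of its 449.49 mm²) is removed, clipping the outline; the r=7.5 cylinder at (5.5, -3) partially overlaps it — only the 41.61 mm² overlap (of its 175.58 mm²) is removed, clipping the outline — boundary = 102.72 mm; the cube at (8, 15) is present — its section is the full 26.5×21.5 rectangle (perimeter 96.00 mm); Merging all regions: the regions partially overlap (shared area 11.22 mm²), so the edge portions inside another operand are dropped and the merged outline is re-measured after clipping — boundary = 177.77 mm. So its perimeter = 177.77 mm. Layer 51 (z = 12.75): the 16.5×27.5 cube contributes its full rectangle (perimeter 88.00 mm); the cylinder at (13, 14.5) is absent (z outside [-2, 12]); the r=7.5 cylinder at (5.5, -3) contributes a regular 32-gon of circumradius 7.5 (perimeter = 2·32·7.500·sin(180°/32) = 47.05 mm); Subtracting the remaining from the first: starting from the 16.5×27.5 cube, the r=7.5 cylinder at (5.5, -3) partially overlaps it — only the 42.61 mm² overlap (of its 175.58 mm²) is removed, clipping the outline — boundary = 88.44 mm; the cube at (8, 15) is present — its section is the full 26.5×21.5 rectangle (perimeter 96.00 mm); Combining (union): the regions partially overlap (shared area 106.25 mm²), so the edge portions inside another operand are dropped and the merged outline is re-measured after clipping — boundary = 142.44 mm. So its perimeter = 142.44 mm. Layer 40 is larger (177.77 vs 142.44 mm).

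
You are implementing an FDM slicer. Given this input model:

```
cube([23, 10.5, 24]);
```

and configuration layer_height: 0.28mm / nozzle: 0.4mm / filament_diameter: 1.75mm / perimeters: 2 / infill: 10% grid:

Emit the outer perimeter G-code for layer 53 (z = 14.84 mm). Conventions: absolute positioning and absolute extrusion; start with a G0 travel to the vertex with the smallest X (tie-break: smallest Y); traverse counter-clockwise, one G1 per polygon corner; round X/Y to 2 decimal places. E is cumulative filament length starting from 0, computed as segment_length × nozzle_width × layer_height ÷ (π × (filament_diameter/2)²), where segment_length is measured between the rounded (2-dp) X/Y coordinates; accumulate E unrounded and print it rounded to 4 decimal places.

At z = 14.84 mm: the 23×10.5 cube contributes its full rectangle. The outline is a single polygon with 4 vertices. Extrusion per mm of travel: 0.4 × 0.28 / (π × 0.875²) = 0.046564. Accumulating E over each segment gives final E = 3.1198.

G0 X0.00 Y0.00 Z14.84
G1 X23.00 Y0.00 E1.0710
G1 X23.00 Y10.50 E1.5599
G1 X0.00 Y10.50 E2.6309
G1 X0.00 Y0.00 E3.1198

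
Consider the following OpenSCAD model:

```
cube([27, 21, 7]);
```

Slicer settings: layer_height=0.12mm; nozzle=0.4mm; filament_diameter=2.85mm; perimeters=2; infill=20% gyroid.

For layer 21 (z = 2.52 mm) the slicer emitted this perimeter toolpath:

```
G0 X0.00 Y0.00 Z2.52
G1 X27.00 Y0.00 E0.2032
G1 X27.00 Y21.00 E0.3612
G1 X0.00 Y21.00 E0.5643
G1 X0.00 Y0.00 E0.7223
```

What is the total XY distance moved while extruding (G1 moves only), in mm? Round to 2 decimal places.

Sum the Euclidean lengths of each G1 segment: total = 96.00 mm.

96.00 mm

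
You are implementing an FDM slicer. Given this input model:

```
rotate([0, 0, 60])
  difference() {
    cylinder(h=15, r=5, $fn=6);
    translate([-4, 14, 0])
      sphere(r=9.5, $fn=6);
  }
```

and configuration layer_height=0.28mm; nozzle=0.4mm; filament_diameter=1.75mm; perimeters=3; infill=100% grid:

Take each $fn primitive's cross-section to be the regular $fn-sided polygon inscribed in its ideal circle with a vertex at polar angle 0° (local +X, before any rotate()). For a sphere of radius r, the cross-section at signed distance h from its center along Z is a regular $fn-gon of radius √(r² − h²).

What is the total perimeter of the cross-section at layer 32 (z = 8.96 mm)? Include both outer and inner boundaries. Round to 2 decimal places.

30.00 mm

At z = 8.96 mm: the r=5 cylinder contributes a regular 6-gon of circumradius 5 (perimeter = 2·6·5.000·sin(180°/6) = 30.00 mm); the sphere at (-4, 14): section is a regular 6-gon, circumradius = √(r²−h²) = √(9.5²−8.96²) = 3.157 (perimeter = 2·6·3.157·sin(180°/6) = 18.94 mm); Subtracting the remaining from the first: starting from the r=5 cylinder, the r=9.5 sphere at (-4, 14) misses the remaining region (no effect) — boundary = 30.00 mm; (whole slice rotated 60° about Z — lengths, areas and connectivity unchanged). Overall, the cross-section is a single solid region. Total boundary length (outer) = 30.00 mm.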